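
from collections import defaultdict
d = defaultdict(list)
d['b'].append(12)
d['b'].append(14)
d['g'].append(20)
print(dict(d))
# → {'b': [12, 14], 'g': [20]}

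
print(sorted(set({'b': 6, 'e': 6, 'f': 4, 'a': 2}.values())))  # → [2, 4, 6]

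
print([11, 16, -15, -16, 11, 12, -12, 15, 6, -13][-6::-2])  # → [11, -15, 11]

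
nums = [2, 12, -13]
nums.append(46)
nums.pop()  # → 46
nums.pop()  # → -13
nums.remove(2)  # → [12]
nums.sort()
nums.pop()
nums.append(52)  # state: [52]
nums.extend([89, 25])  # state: [52, 89, 25]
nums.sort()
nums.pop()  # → 89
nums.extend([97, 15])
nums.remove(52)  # [25, 97, 15]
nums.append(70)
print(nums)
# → [25, 97, 15, 70]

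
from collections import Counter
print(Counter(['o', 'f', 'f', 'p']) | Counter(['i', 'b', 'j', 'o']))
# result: Counter({'f': 2, 'o': 1, 'p': 1, 'i': 1, 'b': 1, 'j': 1})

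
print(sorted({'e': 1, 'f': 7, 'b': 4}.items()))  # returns [('b', 4), ('e', 1), ('f', 7)]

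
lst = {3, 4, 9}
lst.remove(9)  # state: {3, 4}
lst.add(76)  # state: {3, 4, 76}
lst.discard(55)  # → {3, 4, 76}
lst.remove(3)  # {4, 76}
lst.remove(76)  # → {4}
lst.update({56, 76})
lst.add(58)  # {4, 56, 58, 76}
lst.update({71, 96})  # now {4, 56, 58, 71, 76, 96}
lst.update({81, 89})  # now {4, 56, 58, 71, 76, 81, 89, 96}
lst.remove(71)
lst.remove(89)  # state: {4, 56, 58, 76, 81, 96}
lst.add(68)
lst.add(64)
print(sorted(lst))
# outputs [4, 56, 58, 64, 68, 76, 81, 96]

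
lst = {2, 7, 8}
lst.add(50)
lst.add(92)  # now {2, 7, 8, 50, 92}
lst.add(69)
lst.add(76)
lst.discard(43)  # {2, 7, 8, 50, 69, 76, 92}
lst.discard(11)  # {2, 7, 8, 50, 69, 76, 92}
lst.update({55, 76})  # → {2, 7, 8, 50, 55, 69, 76, 92}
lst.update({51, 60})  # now {2, 7, 8, 50, 51, 55, 60, 69, 76, 92}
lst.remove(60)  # {2, 7, 8, 50, 51, 55, 69, 76, 92}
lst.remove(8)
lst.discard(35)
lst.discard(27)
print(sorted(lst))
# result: [2, 7, 50, 51, 55, 69, 76, 92]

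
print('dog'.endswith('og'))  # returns True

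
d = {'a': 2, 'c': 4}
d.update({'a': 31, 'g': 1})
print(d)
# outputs {'a': 31, 'c': 4, 'g': 1}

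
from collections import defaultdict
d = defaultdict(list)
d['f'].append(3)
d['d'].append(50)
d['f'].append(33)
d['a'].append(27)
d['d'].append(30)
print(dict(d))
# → {'f': [3, 33], 'd': [50, 30], 'a': [27]}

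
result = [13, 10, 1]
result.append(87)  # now [13, 10, 1, 87]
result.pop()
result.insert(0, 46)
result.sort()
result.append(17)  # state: [1, 10, 13, 46, 17]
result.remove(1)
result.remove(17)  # [10, 13, 46]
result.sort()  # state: [10, 13, 46]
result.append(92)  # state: [10, 13, 46, 92]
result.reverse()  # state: [92, 46, 13, 10]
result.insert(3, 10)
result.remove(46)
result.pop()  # 10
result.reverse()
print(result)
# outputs [10, 13, 92]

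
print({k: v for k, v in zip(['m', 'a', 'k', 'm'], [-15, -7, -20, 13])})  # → {'m': 13, 'a': -7, 'k': -20}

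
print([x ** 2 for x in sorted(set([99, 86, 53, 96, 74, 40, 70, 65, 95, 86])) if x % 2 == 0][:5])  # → [1600, 4900, 5476, 7396, 9216]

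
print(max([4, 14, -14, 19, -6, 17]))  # 19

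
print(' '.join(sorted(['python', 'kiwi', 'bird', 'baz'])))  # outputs baz bird kiwi python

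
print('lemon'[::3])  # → lo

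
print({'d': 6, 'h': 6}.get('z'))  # None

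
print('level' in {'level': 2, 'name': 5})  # True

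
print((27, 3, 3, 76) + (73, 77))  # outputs (27, 3, 3, 76, 73, 77)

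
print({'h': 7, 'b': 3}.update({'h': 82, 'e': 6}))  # None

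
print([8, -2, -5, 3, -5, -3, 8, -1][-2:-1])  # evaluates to [8]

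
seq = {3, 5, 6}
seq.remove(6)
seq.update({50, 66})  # {3, 5, 50, 66}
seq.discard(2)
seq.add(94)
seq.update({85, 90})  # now {3, 5, 50, 66, 85, 90, 94}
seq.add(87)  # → {3, 5, 50, 66, 85, 87, 90, 94}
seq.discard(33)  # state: {3, 5, 50, 66, 85, 87, 90, 94}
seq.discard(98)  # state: {3, 5, 50, 66, 85, 87, 90, 94}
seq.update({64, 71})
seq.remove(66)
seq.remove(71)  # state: {3, 5, 50, 64, 85, 87, 90, 94}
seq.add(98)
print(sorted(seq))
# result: [3, 5, 50, 64, 85, 87, 90, 94, 98]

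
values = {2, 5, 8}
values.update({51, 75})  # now {2, 5, 8, 51, 75}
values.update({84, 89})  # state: {2, 5, 8, 51, 75, 84, 89}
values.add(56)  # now {2, 5, 8, 51, 56, 75, 84, 89}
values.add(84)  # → {2, 5, 8, 51, 56, 75, 84, 89}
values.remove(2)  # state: {5, 8, 51, 56, 75, 84, 89}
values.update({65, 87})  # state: {5, 8, 51, 56, 65, 75, 84, 87, 89}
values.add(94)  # {5, 8, 51, 56, 65, 75, 84, 87, 89, 94}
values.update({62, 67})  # {5, 8, 51, 56, 62, 65, 67, 75, 84, 87, 89, 94}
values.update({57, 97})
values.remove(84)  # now {5, 8, 51, 56, 57, 62, 65, 67, 75, 87, 89, 94, 97}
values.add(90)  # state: {5, 8, 51, 56, 57, 62, 65, 67, 75, 87, 89, 90, 94, 97}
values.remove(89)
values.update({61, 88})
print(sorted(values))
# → [5, 8, 51, 56, 57, 61, 62, 65, 67, 75, 87, 88, 90, 94, 97]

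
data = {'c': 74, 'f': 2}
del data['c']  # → {'f': 2}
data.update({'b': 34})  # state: {'f': 2, 'b': 34}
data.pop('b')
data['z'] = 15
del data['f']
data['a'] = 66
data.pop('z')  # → 15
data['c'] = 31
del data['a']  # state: {'c': 31}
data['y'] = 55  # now {'c': 31, 'y': 55}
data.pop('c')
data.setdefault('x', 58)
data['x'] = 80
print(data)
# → {'y': 55, 'x': 80}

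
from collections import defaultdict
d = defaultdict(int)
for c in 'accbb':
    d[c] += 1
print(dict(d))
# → {'a': 1, 'c': 2, 'b': 2}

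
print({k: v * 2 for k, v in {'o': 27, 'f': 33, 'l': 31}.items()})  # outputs {'o': 54, 'f': 66, 'l': 62}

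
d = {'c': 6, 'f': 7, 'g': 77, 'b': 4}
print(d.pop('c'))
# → 6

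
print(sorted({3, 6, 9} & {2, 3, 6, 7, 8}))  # [3, 6]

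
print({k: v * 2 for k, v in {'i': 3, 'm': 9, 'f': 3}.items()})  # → {'i': 6, 'm': 18, 'f': 6}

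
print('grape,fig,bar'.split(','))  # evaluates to ['grape', 'fig', 'bar']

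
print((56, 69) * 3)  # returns (56, 69, 56, 69, 56, 69)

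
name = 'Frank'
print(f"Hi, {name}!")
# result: Hi, Frank!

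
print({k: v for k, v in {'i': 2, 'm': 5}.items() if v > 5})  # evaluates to {}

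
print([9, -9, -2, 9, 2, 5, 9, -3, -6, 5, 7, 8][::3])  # [9, 9, 9, 5]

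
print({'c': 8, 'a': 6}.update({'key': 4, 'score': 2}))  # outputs None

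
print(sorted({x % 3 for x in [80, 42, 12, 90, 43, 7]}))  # [0, 1, 2]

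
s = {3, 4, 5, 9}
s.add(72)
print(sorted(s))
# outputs [3, 4, 5, 9, 72]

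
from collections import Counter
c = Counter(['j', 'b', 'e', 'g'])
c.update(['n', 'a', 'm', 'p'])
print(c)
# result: Counter({'j': 1, 'b': 1, 'e': 1, 'g': 1, 'n': 1, 'a': 1, 'm': 1, 'p': 1})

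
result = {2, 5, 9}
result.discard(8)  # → {2, 5, 9}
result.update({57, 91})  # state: {2, 5, 9, 57, 91}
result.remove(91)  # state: {2, 5, 9, 57}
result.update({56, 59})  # {2, 5, 9, 56, 57, 59}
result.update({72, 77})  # {2, 5, 9, 56, 57, 59, 72, 77}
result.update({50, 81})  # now {2, 5, 9, 50, 56, 57, 59, 72, 77, 81}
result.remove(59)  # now {2, 5, 9, 50, 56, 57, 72, 77, 81}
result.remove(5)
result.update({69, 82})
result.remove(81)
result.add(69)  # {2, 9, 50, 56, 57, 69, 72, 77, 82}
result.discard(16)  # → {2, 9, 50, 56, 57, 69, 72, 77, 82}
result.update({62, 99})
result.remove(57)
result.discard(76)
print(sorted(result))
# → [2, 9, 50, 56, 62, 69, 72, 77, 82, 99]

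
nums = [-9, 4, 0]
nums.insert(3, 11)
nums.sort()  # [-9, 0, 4, 11]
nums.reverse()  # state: [11, 4, 0, -9]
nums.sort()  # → [-9, 0, 4, 11]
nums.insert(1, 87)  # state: [-9, 87, 0, 4, 11]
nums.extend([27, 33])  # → [-9, 87, 0, 4, 11, 27, 33]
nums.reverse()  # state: [33, 27, 11, 4, 0, 87, -9]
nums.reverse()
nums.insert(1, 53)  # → [-9, 53, 87, 0, 4, 11, 27, 33]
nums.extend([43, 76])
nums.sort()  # [-9, 0, 4, 11, 27, 33, 43, 53, 76, 87]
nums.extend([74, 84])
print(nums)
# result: [-9, 0, 4, 11, 27, 33, 43, 53, 76, 87, 74, 84]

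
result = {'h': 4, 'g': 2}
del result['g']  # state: {'h': 4}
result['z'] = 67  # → {'h': 4, 'z': 67}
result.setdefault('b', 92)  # 92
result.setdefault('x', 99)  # 99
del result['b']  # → {'h': 4, 'z': 67, 'x': 99}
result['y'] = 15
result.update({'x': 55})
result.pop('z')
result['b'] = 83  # {'h': 4, 'x': 55, 'y': 15, 'b': 83}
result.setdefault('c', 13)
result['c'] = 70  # {'h': 4, 'x': 55, 'y': 15, 'b': 83, 'c': 70}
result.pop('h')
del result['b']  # {'x': 55, 'y': 15, 'c': 70}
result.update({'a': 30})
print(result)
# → {'x': 55, 'y': 15, 'c': 70, 'a': 30}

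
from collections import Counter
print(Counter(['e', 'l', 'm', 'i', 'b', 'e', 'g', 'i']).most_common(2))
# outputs [('e', 2), ('i', 2)]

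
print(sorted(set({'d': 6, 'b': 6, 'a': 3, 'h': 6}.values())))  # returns [3, 6]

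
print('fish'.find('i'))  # 1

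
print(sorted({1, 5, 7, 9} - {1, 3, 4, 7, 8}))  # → [5, 9]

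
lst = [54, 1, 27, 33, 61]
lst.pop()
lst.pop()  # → 33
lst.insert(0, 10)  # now [10, 54, 1, 27]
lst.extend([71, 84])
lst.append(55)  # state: [10, 54, 1, 27, 71, 84, 55]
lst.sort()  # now [1, 10, 27, 54, 55, 71, 84]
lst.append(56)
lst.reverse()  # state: [56, 84, 71, 55, 54, 27, 10, 1]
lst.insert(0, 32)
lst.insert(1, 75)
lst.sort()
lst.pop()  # 84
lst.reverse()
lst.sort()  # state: [1, 10, 27, 32, 54, 55, 56, 71, 75]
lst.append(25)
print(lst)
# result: [1, 10, 27, 32, 54, 55, 56, 71, 75, 25]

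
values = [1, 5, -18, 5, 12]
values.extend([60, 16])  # [1, 5, -18, 5, 12, 60, 16]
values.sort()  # [-18, 1, 5, 5, 12, 16, 60]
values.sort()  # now [-18, 1, 5, 5, 12, 16, 60]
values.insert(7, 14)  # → [-18, 1, 5, 5, 12, 16, 60, 14]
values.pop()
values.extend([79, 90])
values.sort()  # [-18, 1, 5, 5, 12, 16, 60, 79, 90]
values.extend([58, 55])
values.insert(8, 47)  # [-18, 1, 5, 5, 12, 16, 60, 79, 47, 90, 58, 55]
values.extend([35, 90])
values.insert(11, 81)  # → [-18, 1, 5, 5, 12, 16, 60, 79, 47, 90, 58, 81, 55, 35, 90]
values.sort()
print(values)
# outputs [-18, 1, 5, 5, 12, 16, 35, 47, 55, 58, 60, 79, 81, 90, 90]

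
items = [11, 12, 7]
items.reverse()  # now [7, 12, 11]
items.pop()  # 11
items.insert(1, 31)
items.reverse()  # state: [12, 31, 7]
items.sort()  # [7, 12, 31]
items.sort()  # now [7, 12, 31]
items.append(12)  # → [7, 12, 31, 12]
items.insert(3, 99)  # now [7, 12, 31, 99, 12]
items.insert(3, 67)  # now [7, 12, 31, 67, 99, 12]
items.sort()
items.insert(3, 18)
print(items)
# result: [7, 12, 12, 18, 31, 67, 99]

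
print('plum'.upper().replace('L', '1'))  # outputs P1UM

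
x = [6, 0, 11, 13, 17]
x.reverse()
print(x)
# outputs [17, 13, 11, 0, 6]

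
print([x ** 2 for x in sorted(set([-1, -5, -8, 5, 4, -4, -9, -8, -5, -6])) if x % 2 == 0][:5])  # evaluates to [64, 36, 16, 16]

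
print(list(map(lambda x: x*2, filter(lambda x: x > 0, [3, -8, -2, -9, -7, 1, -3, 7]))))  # [6, 2, 14]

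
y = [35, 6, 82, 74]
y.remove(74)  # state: [35, 6, 82]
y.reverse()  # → [82, 6, 35]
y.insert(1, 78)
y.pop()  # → 35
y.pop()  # 6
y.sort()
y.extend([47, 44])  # [78, 82, 47, 44]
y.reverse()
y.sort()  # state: [44, 47, 78, 82]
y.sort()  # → [44, 47, 78, 82]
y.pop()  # 82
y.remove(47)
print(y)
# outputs [44, 78]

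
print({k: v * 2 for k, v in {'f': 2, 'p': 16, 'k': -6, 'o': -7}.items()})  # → {'f': 4, 'p': 32, 'k': -12, 'o': -14}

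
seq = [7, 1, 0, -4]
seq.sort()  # [-4, 0, 1, 7]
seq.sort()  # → [-4, 0, 1, 7]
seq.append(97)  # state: [-4, 0, 1, 7, 97]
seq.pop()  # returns 97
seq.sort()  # [-4, 0, 1, 7]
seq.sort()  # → [-4, 0, 1, 7]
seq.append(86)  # [-4, 0, 1, 7, 86]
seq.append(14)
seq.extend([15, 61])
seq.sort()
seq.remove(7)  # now [-4, 0, 1, 14, 15, 61, 86]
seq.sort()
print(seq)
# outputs [-4, 0, 1, 14, 15, 61, 86]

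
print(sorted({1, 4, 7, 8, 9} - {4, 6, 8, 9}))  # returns [1, 7]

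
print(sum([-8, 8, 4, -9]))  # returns -5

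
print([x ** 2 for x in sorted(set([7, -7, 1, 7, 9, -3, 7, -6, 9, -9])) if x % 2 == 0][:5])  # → [36]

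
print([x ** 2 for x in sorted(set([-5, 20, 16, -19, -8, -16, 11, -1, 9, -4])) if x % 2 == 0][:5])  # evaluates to [256, 64, 16, 256, 400]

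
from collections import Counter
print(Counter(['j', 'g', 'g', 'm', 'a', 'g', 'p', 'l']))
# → Counter({'g': 3, 'j': 1, 'm': 1, 'a': 1, 'p': 1, 'l': 1})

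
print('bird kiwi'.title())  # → Bird Kiwi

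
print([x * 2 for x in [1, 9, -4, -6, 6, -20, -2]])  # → [2, 18, -8, -12, 12, -40, -4]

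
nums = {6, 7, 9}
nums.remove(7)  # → {6, 9}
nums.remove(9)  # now {6}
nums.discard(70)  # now {6}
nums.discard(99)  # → {6}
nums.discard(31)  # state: {6}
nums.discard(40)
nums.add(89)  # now {6, 89}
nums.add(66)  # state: {6, 66, 89}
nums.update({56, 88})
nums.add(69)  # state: {6, 56, 66, 69, 88, 89}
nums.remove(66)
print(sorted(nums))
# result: [6, 56, 69, 88, 89]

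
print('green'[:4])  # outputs gree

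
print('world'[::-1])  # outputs dlrow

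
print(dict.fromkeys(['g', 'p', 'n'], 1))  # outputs {'g': 1, 'p': 1, 'n': 1}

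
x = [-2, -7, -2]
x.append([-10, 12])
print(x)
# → [-2, -7, -2, [-10, 12]]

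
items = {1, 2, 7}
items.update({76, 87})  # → {1, 2, 7, 76, 87}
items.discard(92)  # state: {1, 2, 7, 76, 87}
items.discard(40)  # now {1, 2, 7, 76, 87}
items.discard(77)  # {1, 2, 7, 76, 87}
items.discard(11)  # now {1, 2, 7, 76, 87}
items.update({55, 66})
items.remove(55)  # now {1, 2, 7, 66, 76, 87}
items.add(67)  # {1, 2, 7, 66, 67, 76, 87}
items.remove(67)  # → {1, 2, 7, 66, 76, 87}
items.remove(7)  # {1, 2, 66, 76, 87}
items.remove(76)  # {1, 2, 66, 87}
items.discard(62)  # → {1, 2, 66, 87}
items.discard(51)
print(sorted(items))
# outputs [1, 2, 66, 87]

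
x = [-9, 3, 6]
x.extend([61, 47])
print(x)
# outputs [-9, 3, 6, 61, 47]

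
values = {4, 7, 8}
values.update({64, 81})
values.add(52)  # {4, 7, 8, 52, 64, 81}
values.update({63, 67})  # {4, 7, 8, 52, 63, 64, 67, 81}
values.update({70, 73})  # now {4, 7, 8, 52, 63, 64, 67, 70, 73, 81}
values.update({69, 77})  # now {4, 7, 8, 52, 63, 64, 67, 69, 70, 73, 77, 81}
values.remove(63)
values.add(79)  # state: {4, 7, 8, 52, 64, 67, 69, 70, 73, 77, 79, 81}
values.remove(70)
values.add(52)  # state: {4, 7, 8, 52, 64, 67, 69, 73, 77, 79, 81}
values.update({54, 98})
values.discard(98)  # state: {4, 7, 8, 52, 54, 64, 67, 69, 73, 77, 79, 81}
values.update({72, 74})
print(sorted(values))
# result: [4, 7, 8, 52, 54, 64, 67, 69, 72, 73, 74, 77, 79, 81]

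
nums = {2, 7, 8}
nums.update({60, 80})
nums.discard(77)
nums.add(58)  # {2, 7, 8, 58, 60, 80}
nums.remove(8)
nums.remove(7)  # {2, 58, 60, 80}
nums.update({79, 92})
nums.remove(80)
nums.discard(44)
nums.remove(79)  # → {2, 58, 60, 92}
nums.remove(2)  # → {58, 60, 92}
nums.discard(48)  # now {58, 60, 92}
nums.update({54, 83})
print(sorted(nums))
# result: [54, 58, 60, 83, 92]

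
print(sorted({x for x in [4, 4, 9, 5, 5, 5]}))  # [4, 5, 9]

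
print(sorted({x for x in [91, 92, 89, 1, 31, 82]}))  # [1, 31, 82, 89, 91, 92]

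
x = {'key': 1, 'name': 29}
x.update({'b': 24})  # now {'key': 1, 'name': 29, 'b': 24}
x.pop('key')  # 1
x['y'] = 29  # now {'name': 29, 'b': 24, 'y': 29}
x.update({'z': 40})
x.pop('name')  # 29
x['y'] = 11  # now {'b': 24, 'y': 11, 'z': 40}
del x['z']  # {'b': 24, 'y': 11}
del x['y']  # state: {'b': 24}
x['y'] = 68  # {'b': 24, 'y': 68}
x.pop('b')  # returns 24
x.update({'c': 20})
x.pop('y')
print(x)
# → {'c': 20}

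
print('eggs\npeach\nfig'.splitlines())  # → ['eggs', 'peach', 'fig']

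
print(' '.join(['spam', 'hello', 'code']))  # spam hello code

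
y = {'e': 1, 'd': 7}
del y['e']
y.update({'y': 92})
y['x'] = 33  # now {'d': 7, 'y': 92, 'x': 33}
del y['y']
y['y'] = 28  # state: {'d': 7, 'x': 33, 'y': 28}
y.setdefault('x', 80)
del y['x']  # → {'d': 7, 'y': 28}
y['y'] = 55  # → {'d': 7, 'y': 55}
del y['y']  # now {'d': 7}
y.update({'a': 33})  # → {'d': 7, 'a': 33}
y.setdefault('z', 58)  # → 58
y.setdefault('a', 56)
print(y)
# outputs {'d': 7, 'a': 33, 'z': 58}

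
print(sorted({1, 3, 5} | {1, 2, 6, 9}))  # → [1, 2, 3, 5, 6, 9]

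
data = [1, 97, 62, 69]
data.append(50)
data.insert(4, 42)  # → [1, 97, 62, 69, 42, 50]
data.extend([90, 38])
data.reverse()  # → [38, 90, 50, 42, 69, 62, 97, 1]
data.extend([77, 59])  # [38, 90, 50, 42, 69, 62, 97, 1, 77, 59]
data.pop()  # 59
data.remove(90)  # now [38, 50, 42, 69, 62, 97, 1, 77]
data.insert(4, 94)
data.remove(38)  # [50, 42, 69, 94, 62, 97, 1, 77]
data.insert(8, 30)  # [50, 42, 69, 94, 62, 97, 1, 77, 30]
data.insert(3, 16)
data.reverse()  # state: [30, 77, 1, 97, 62, 94, 16, 69, 42, 50]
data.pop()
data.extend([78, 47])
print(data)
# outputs [30, 77, 1, 97, 62, 94, 16, 69, 42, 78, 47]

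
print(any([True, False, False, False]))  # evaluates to True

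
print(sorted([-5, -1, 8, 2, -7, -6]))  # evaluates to [-7, -6, -5, -1, 2, 8]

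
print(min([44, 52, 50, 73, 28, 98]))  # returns 28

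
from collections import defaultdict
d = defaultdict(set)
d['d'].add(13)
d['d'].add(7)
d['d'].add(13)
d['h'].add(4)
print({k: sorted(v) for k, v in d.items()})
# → {'d': [7, 13], 'h': [4]}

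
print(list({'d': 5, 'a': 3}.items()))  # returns [('d', 5), ('a', 3)]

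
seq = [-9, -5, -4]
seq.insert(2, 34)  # [-9, -5, 34, -4]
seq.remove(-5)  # [-9, 34, -4]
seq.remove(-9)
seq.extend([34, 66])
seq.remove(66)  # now [34, -4, 34]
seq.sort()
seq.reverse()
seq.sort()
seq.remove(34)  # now [-4, 34]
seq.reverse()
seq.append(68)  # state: [34, -4, 68]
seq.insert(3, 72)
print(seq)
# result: [34, -4, 68, 72]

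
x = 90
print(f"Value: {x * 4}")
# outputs Value: 360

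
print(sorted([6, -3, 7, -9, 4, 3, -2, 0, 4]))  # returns [-9, -3, -2, 0, 3, 4, 4, 6, 7]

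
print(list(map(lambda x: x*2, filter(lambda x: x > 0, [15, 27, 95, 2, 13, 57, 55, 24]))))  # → [30, 54, 190, 4, 26, 114, 110, 48]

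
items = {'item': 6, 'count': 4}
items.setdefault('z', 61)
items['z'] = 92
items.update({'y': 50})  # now {'item': 6, 'count': 4, 'z': 92, 'y': 50}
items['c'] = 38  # {'item': 6, 'count': 4, 'z': 92, 'y': 50, 'c': 38}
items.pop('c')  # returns 38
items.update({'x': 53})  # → {'item': 6, 'count': 4, 'z': 92, 'y': 50, 'x': 53}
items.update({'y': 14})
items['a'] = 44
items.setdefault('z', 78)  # 92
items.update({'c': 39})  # {'item': 6, 'count': 4, 'z': 92, 'y': 14, 'x': 53, 'a': 44, 'c': 39}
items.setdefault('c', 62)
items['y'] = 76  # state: {'item': 6, 'count': 4, 'z': 92, 'y': 76, 'x': 53, 'a': 44, 'c': 39}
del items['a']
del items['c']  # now {'item': 6, 'count': 4, 'z': 92, 'y': 76, 'x': 53}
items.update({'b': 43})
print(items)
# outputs {'item': 6, 'count': 4, 'z': 92, 'y': 76, 'x': 53, 'b': 43}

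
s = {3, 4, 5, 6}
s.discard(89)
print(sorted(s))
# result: [3, 4, 5, 6]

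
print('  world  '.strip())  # world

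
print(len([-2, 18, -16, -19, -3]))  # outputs 5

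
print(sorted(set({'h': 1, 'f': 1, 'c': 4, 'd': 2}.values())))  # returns [1, 2, 4]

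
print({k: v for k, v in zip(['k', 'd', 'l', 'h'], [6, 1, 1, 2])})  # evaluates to {'k': 6, 'd': 1, 'l': 1, 'h': 2}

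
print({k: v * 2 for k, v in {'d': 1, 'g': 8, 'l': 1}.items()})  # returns {'d': 2, 'g': 16, 'l': 2}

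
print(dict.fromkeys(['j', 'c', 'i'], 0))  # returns {'j': 0, 'c': 0, 'i': 0}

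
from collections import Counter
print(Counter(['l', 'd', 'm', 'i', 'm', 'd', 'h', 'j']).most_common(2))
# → [('d', 2), ('m', 2)]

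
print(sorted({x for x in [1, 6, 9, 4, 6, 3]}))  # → [1, 3, 4, 6, 9]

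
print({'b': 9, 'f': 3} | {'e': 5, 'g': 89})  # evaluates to {'b': 9, 'f': 3, 'e': 5, 'g': 89}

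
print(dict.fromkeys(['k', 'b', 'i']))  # {'k': None, 'b': None, 'i': None}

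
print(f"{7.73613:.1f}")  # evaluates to 7.7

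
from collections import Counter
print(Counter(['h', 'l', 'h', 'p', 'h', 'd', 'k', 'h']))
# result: Counter({'h': 4, 'l': 1, 'p': 1, 'd': 1, 'k': 1})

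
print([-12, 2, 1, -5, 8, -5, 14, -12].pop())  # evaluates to -12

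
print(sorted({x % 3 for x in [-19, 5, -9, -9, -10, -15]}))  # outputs [0, 2]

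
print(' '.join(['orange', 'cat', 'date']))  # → orange cat date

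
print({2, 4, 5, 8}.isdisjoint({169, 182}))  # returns True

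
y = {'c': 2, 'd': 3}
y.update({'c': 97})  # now {'c': 97, 'd': 3}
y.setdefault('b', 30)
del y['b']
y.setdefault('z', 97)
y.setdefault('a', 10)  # 10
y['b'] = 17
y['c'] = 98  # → {'c': 98, 'd': 3, 'z': 97, 'a': 10, 'b': 17}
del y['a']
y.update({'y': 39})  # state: {'c': 98, 'd': 3, 'z': 97, 'b': 17, 'y': 39}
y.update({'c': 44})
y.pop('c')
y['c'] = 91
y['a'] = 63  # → {'d': 3, 'z': 97, 'b': 17, 'y': 39, 'c': 91, 'a': 63}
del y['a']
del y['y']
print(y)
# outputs {'d': 3, 'z': 97, 'b': 17, 'c': 91}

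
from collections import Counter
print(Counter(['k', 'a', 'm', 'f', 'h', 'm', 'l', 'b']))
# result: Counter({'m': 2, 'k': 1, 'a': 1, 'f': 1, 'h': 1, 'l': 1, 'b': 1})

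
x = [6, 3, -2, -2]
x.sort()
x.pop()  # 6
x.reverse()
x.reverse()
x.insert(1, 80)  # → [-2, 80, -2, 3]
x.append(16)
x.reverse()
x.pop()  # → -2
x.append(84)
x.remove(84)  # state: [16, 3, -2, 80]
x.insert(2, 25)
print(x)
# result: [16, 3, 25, -2, 80]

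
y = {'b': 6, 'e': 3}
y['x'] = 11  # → {'b': 6, 'e': 3, 'x': 11}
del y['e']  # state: {'b': 6, 'x': 11}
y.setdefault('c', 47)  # 47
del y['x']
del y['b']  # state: {'c': 47}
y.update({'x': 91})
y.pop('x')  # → 91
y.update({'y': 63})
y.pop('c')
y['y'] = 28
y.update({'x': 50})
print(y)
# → {'y': 28, 'x': 50}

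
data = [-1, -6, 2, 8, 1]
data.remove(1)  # [-1, -6, 2, 8]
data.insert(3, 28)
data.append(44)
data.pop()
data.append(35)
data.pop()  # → 35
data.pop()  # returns 8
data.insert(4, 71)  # [-1, -6, 2, 28, 71]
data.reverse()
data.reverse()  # [-1, -6, 2, 28, 71]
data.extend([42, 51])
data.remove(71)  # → [-1, -6, 2, 28, 42, 51]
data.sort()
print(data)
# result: [-6, -1, 2, 28, 42, 51]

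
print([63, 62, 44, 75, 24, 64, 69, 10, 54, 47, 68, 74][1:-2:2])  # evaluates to [62, 75, 64, 10, 47]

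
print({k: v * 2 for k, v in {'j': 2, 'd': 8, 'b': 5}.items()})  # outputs {'j': 4, 'd': 16, 'b': 10}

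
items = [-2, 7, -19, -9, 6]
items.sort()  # [-19, -9, -2, 6, 7]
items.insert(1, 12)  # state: [-19, 12, -9, -2, 6, 7]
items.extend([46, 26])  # [-19, 12, -9, -2, 6, 7, 46, 26]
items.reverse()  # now [26, 46, 7, 6, -2, -9, 12, -19]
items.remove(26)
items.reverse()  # [-19, 12, -9, -2, 6, 7, 46]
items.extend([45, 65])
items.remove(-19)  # [12, -9, -2, 6, 7, 46, 45, 65]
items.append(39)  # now [12, -9, -2, 6, 7, 46, 45, 65, 39]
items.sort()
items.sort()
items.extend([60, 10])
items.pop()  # 10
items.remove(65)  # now [-9, -2, 6, 7, 12, 39, 45, 46, 60]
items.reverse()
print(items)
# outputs [60, 46, 45, 39, 12, 7, 6, -2, -9]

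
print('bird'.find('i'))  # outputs 1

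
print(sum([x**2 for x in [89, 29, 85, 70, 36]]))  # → 22183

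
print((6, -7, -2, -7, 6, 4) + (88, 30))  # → (6, -7, -2, -7, 6, 4, 88, 30)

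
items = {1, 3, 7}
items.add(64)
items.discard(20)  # {1, 3, 7, 64}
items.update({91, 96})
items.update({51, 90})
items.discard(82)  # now {1, 3, 7, 51, 64, 90, 91, 96}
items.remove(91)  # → {1, 3, 7, 51, 64, 90, 96}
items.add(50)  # {1, 3, 7, 50, 51, 64, 90, 96}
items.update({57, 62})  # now {1, 3, 7, 50, 51, 57, 62, 64, 90, 96}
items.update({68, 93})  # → {1, 3, 7, 50, 51, 57, 62, 64, 68, 90, 93, 96}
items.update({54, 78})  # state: {1, 3, 7, 50, 51, 54, 57, 62, 64, 68, 78, 90, 93, 96}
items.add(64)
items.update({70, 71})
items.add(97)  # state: {1, 3, 7, 50, 51, 54, 57, 62, 64, 68, 70, 71, 78, 90, 93, 96, 97}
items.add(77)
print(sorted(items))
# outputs [1, 3, 7, 50, 51, 54, 57, 62, 64, 68, 70, 71, 77, 78, 90, 93, 96, 97]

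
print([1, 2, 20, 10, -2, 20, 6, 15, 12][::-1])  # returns [12, 15, 6, 20, -2, 10, 20, 2, 1]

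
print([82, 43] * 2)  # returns [82, 43, 82, 43]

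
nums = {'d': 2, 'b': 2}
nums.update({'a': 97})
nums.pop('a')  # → 97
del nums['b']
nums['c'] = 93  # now {'d': 2, 'c': 93}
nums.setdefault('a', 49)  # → 49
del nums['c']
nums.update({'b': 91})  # {'d': 2, 'a': 49, 'b': 91}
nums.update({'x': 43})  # {'d': 2, 'a': 49, 'b': 91, 'x': 43}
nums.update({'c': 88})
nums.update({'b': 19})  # {'d': 2, 'a': 49, 'b': 19, 'x': 43, 'c': 88}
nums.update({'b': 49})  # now {'d': 2, 'a': 49, 'b': 49, 'x': 43, 'c': 88}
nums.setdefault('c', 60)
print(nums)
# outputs {'d': 2, 'a': 49, 'b': 49, 'x': 43, 'c': 88}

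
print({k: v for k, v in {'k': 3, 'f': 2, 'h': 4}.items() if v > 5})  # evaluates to {}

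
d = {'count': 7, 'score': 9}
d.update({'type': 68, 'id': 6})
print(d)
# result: {'count': 7, 'score': 9, 'type': 68, 'id': 6}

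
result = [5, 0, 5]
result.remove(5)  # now [0, 5]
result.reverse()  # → [5, 0]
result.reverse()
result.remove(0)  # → [5]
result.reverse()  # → [5]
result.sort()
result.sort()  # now [5]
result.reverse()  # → [5]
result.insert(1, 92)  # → [5, 92]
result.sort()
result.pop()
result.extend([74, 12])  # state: [5, 74, 12]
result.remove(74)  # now [5, 12]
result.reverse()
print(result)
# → [12, 5]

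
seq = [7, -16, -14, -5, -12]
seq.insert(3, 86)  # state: [7, -16, -14, 86, -5, -12]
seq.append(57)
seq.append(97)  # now [7, -16, -14, 86, -5, -12, 57, 97]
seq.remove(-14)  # [7, -16, 86, -5, -12, 57, 97]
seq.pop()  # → 97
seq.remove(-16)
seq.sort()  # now [-12, -5, 7, 57, 86]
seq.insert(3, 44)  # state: [-12, -5, 7, 44, 57, 86]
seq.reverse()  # [86, 57, 44, 7, -5, -12]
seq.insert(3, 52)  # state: [86, 57, 44, 52, 7, -5, -12]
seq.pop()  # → -12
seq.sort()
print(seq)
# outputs [-5, 7, 44, 52, 57, 86]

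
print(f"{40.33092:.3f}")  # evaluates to 40.331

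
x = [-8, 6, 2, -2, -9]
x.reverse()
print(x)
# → [-9, -2, 2, 6, -8]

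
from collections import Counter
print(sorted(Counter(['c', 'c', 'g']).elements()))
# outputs ['c', 'c', 'g']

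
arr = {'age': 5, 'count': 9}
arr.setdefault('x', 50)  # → 50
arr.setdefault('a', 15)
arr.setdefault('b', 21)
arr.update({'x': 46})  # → {'age': 5, 'count': 9, 'x': 46, 'a': 15, 'b': 21}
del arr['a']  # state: {'age': 5, 'count': 9, 'x': 46, 'b': 21}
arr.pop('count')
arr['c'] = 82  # {'age': 5, 'x': 46, 'b': 21, 'c': 82}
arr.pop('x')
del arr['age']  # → {'b': 21, 'c': 82}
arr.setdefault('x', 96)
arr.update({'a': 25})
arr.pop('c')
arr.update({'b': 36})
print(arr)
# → {'b': 36, 'x': 96, 'a': 25}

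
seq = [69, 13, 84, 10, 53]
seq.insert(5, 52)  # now [69, 13, 84, 10, 53, 52]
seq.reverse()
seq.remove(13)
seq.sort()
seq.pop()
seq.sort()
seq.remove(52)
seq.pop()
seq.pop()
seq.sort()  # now [10]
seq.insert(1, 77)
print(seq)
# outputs [10, 77]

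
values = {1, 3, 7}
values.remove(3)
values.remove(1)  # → {7}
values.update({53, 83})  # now {7, 53, 83}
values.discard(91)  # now {7, 53, 83}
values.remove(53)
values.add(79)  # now {7, 79, 83}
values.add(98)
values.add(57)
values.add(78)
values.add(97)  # {7, 57, 78, 79, 83, 97, 98}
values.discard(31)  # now {7, 57, 78, 79, 83, 97, 98}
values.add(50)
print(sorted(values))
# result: [7, 50, 57, 78, 79, 83, 97, 98]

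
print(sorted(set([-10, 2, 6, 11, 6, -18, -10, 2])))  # [-18, -10, 2, 6, 11]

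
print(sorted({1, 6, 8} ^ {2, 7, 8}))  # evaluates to [1, 2, 6, 7]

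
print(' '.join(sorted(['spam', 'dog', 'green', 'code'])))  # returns code dog green spam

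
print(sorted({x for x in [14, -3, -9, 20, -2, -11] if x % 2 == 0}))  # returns [-2, 14, 20]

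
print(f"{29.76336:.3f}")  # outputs 29.763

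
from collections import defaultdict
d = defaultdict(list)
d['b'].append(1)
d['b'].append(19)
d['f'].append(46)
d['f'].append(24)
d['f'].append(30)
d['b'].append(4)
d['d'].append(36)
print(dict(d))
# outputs {'b': [1, 19, 4], 'f': [46, 24, 30], 'd': [36]}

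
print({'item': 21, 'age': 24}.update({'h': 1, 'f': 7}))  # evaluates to None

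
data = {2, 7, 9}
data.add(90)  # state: {2, 7, 9, 90}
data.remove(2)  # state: {7, 9, 90}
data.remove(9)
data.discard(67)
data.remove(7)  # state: {90}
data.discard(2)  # {90}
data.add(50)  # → {50, 90}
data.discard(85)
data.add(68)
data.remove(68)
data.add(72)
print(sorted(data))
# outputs [50, 72, 90]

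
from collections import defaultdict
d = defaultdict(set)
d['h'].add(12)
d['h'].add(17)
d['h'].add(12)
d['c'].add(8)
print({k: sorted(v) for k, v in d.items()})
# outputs {'h': [12, 17], 'c': [8]}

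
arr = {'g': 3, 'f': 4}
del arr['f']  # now {'g': 3}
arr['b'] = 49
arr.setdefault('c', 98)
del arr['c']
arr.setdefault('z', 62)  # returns 62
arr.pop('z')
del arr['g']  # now {'b': 49}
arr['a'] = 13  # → {'b': 49, 'a': 13}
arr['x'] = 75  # {'b': 49, 'a': 13, 'x': 75}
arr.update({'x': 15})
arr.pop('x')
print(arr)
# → {'b': 49, 'a': 13}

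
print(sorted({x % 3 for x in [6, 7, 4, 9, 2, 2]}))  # [0, 1, 2]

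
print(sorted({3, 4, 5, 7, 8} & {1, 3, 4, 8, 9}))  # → [3, 4, 8]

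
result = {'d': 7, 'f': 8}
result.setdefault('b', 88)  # 88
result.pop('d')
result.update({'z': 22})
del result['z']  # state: {'f': 8, 'b': 88}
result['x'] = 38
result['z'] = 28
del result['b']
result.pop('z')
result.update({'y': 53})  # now {'f': 8, 'x': 38, 'y': 53}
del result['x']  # {'f': 8, 'y': 53}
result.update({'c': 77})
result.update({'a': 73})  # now {'f': 8, 'y': 53, 'c': 77, 'a': 73}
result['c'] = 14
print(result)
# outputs {'f': 8, 'y': 53, 'c': 14, 'a': 73}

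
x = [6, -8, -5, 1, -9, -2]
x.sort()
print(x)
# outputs [-9, -8, -5, -2, 1, 6]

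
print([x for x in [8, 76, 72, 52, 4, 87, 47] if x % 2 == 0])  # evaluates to [8, 76, 72, 52, 4]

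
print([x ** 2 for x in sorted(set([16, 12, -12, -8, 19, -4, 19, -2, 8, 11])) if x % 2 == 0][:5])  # [144, 64, 16, 4, 64]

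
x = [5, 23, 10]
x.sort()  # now [5, 10, 23]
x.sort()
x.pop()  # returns 23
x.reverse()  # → [10, 5]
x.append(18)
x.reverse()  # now [18, 5, 10]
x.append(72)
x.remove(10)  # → [18, 5, 72]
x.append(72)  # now [18, 5, 72, 72]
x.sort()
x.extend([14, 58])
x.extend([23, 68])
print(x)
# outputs [5, 18, 72, 72, 14, 58, 23, 68]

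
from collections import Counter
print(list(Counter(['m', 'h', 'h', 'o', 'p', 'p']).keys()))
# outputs ['m', 'h', 'o', 'p']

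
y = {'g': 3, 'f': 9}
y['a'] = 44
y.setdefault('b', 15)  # 15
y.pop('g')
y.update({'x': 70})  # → {'f': 9, 'a': 44, 'b': 15, 'x': 70}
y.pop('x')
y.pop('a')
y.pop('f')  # 9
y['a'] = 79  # {'b': 15, 'a': 79}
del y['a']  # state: {'b': 15}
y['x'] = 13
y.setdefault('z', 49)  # 49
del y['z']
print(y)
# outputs {'b': 15, 'x': 13}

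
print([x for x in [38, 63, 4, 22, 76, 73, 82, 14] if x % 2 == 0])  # [38, 4, 22, 76, 82, 14]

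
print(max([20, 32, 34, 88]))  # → 88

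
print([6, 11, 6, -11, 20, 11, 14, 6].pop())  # 6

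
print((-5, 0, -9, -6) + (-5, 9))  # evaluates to (-5, 0, -9, -6, -5, 9)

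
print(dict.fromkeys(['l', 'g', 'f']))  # {'l': None, 'g': None, 'f': None}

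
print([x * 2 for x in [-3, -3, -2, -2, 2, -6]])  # [-6, -6, -4, -4, 4, -12]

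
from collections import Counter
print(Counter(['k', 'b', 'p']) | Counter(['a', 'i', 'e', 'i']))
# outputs Counter({'i': 2, 'k': 1, 'b': 1, 'p': 1, 'a': 1, 'e': 1})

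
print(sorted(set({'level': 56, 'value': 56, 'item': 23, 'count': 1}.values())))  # [1, 23, 56]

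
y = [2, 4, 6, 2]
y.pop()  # 2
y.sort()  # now [2, 4, 6]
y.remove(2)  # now [4, 6]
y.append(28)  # [4, 6, 28]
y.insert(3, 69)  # [4, 6, 28, 69]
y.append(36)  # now [4, 6, 28, 69, 36]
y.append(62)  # [4, 6, 28, 69, 36, 62]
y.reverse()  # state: [62, 36, 69, 28, 6, 4]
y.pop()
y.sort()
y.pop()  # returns 69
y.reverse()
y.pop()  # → 6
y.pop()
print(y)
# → [62, 36]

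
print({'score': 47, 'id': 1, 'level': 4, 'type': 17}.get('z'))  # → None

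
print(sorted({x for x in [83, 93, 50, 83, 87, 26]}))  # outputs [26, 50, 83, 87, 93]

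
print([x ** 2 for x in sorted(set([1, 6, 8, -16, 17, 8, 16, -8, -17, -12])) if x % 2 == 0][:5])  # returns [256, 144, 64, 36, 64]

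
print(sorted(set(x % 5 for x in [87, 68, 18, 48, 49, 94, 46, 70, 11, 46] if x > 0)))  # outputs [0, 1, 2, 3, 4]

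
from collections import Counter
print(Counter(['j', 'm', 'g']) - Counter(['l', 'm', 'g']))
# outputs Counter({'j': 1})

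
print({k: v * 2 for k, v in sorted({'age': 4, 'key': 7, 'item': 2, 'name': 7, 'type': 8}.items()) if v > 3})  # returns {'age': 8, 'key': 14, 'name': 14, 'type': 16}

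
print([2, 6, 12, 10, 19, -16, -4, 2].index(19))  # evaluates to 4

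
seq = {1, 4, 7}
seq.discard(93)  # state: {1, 4, 7}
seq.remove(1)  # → {4, 7}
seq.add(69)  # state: {4, 7, 69}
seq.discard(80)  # {4, 7, 69}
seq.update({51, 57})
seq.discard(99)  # {4, 7, 51, 57, 69}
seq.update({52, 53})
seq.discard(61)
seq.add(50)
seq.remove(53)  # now {4, 7, 50, 51, 52, 57, 69}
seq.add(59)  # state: {4, 7, 50, 51, 52, 57, 59, 69}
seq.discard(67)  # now {4, 7, 50, 51, 52, 57, 59, 69}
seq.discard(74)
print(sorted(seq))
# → [4, 7, 50, 51, 52, 57, 59, 69]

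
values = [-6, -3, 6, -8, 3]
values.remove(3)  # [-6, -3, 6, -8]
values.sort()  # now [-8, -6, -3, 6]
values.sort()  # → [-8, -6, -3, 6]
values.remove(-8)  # [-6, -3, 6]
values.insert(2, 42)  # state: [-6, -3, 42, 6]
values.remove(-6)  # [-3, 42, 6]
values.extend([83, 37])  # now [-3, 42, 6, 83, 37]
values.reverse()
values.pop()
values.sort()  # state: [6, 37, 42, 83]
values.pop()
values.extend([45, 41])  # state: [6, 37, 42, 45, 41]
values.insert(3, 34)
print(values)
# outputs [6, 37, 42, 34, 45, 41]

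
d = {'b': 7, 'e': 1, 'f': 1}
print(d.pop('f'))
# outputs 1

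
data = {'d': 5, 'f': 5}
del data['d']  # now {'f': 5}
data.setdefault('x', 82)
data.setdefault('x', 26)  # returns 82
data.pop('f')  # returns 5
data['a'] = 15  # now {'x': 82, 'a': 15}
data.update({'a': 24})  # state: {'x': 82, 'a': 24}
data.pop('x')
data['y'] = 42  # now {'a': 24, 'y': 42}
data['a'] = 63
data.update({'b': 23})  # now {'a': 63, 'y': 42, 'b': 23}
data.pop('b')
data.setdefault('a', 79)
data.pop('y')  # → 42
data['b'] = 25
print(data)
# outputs {'a': 63, 'b': 25}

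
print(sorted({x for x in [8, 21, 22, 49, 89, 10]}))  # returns [8, 10, 21, 22, 49, 89]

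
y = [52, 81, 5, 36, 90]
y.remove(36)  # [52, 81, 5, 90]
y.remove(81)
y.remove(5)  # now [52, 90]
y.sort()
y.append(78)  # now [52, 90, 78]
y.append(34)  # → [52, 90, 78, 34]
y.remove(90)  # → [52, 78, 34]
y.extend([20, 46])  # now [52, 78, 34, 20, 46]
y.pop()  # 46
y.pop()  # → 20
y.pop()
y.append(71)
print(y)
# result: [52, 78, 71]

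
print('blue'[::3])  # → be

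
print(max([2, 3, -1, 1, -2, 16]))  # 16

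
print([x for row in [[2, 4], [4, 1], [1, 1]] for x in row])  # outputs [2, 4, 4, 1, 1, 1]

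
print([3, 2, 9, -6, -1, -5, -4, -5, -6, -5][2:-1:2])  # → [9, -1, -4, -6]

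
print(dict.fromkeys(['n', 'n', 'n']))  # {'n': None}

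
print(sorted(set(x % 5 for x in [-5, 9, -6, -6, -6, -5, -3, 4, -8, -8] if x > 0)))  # [4]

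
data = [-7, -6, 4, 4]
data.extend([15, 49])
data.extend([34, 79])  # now [-7, -6, 4, 4, 15, 49, 34, 79]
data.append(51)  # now [-7, -6, 4, 4, 15, 49, 34, 79, 51]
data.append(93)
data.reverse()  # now [93, 51, 79, 34, 49, 15, 4, 4, -6, -7]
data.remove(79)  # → [93, 51, 34, 49, 15, 4, 4, -6, -7]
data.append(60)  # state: [93, 51, 34, 49, 15, 4, 4, -6, -7, 60]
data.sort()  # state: [-7, -6, 4, 4, 15, 34, 49, 51, 60, 93]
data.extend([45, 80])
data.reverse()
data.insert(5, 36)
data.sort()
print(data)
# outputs [-7, -6, 4, 4, 15, 34, 36, 45, 49, 51, 60, 80, 93]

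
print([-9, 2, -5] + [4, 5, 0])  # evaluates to [-9, 2, -5, 4, 5, 0]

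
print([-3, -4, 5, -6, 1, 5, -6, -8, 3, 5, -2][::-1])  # [-2, 5, 3, -8, -6, 5, 1, -6, 5, -4, -3]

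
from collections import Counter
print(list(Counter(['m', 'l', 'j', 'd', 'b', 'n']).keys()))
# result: ['m', 'l', 'j', 'd', 'b', 'n']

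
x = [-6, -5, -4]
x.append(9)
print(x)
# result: [-6, -5, -4, 9]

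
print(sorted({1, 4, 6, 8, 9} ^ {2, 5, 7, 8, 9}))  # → [1, 2, 4, 5, 6, 7]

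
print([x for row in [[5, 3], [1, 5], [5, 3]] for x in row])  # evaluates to [5, 3, 1, 5, 5, 3]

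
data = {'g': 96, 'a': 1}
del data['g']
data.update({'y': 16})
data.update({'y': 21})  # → {'a': 1, 'y': 21}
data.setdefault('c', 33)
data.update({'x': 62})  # {'a': 1, 'y': 21, 'c': 33, 'x': 62}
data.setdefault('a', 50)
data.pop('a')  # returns 1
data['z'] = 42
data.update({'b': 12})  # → {'y': 21, 'c': 33, 'x': 62, 'z': 42, 'b': 12}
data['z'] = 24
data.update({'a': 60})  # {'y': 21, 'c': 33, 'x': 62, 'z': 24, 'b': 12, 'a': 60}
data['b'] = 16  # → {'y': 21, 'c': 33, 'x': 62, 'z': 24, 'b': 16, 'a': 60}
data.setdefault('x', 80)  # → 62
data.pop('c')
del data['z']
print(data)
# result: {'y': 21, 'x': 62, 'b': 16, 'a': 60}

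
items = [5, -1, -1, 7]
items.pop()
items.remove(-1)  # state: [5, -1]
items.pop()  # -1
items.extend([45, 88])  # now [5, 45, 88]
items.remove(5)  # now [45, 88]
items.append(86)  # [45, 88, 86]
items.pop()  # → 86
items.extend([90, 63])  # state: [45, 88, 90, 63]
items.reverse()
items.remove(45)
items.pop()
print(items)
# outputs [63, 90]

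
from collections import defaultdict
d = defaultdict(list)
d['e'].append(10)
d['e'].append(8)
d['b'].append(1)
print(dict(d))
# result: {'e': [10, 8], 'b': [1]}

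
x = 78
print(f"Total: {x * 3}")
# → Total: 234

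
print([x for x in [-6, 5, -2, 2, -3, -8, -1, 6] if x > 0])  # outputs [5, 2, 6]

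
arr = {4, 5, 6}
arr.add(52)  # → {4, 5, 6, 52}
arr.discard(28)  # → {4, 5, 6, 52}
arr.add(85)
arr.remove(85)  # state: {4, 5, 6, 52}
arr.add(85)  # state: {4, 5, 6, 52, 85}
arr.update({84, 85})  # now {4, 5, 6, 52, 84, 85}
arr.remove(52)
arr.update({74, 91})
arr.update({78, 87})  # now {4, 5, 6, 74, 78, 84, 85, 87, 91}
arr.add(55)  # {4, 5, 6, 55, 74, 78, 84, 85, 87, 91}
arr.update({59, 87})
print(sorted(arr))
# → [4, 5, 6, 55, 59, 74, 78, 84, 85, 87, 91]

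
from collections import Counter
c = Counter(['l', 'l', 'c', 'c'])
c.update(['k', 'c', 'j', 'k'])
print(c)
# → Counter({'c': 3, 'l': 2, 'k': 2, 'j': 1})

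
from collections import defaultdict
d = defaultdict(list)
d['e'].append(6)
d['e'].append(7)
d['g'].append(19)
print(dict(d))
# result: {'e': [6, 7], 'g': [19]}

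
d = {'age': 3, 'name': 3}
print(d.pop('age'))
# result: 3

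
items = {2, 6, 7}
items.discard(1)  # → {2, 6, 7}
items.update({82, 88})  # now {2, 6, 7, 82, 88}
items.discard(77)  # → {2, 6, 7, 82, 88}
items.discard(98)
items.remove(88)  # {2, 6, 7, 82}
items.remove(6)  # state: {2, 7, 82}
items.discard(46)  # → {2, 7, 82}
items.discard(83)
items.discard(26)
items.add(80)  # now {2, 7, 80, 82}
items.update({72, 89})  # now {2, 7, 72, 80, 82, 89}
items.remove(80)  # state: {2, 7, 72, 82, 89}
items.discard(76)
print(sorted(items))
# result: [2, 7, 72, 82, 89]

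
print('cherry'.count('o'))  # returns 0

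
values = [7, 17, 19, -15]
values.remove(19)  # [7, 17, -15]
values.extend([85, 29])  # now [7, 17, -15, 85, 29]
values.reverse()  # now [29, 85, -15, 17, 7]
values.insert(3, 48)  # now [29, 85, -15, 48, 17, 7]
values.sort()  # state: [-15, 7, 17, 29, 48, 85]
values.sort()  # [-15, 7, 17, 29, 48, 85]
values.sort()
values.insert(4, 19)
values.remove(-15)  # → [7, 17, 29, 19, 48, 85]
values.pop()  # 85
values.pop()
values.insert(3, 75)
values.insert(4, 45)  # [7, 17, 29, 75, 45, 19]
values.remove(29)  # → [7, 17, 75, 45, 19]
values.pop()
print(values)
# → [7, 17, 75, 45]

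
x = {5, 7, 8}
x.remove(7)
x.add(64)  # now {5, 8, 64}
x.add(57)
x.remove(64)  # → {5, 8, 57}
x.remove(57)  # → {5, 8}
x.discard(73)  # {5, 8}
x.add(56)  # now {5, 8, 56}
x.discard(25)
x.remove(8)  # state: {5, 56}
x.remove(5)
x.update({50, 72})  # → {50, 56, 72}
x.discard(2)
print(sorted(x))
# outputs [50, 56, 72]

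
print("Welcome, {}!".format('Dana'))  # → Welcome, Dana!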